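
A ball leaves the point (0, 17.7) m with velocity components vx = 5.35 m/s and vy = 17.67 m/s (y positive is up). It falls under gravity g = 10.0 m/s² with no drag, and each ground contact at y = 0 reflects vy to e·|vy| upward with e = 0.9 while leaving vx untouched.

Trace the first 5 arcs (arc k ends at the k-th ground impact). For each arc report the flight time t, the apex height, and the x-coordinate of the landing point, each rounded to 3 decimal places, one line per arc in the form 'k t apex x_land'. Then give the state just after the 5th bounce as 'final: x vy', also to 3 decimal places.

Arc 1: start y=17.700, vy=17.670 → t=4.348, apex=33.311, x_land=23.263, impact vy=-25.811
  bounce: vy ← 0.9·25.811 = 23.230
Arc 2: start y=0.000, vy=23.230 → t=4.646, apex=26.982, x_land=48.119, impact vy=-23.230
  bounce: vy ← 0.9·23.230 = 20.907
Arc 3: start y=0.000, vy=20.907 → t=4.181, apex=21.856, x_land=70.490, impact vy=-20.907
  bounce: vy ← 0.9·20.907 = 18.817
Arc 4: start y=0.000, vy=18.817 → t=3.763, apex=17.703, x_land=90.623, impact vy=-18.817
  bounce: vy ← 0.9·18.817 = 16.935
Arc 5: start y=0.000, vy=16.935 → t=3.387, apex=14.339, x_land=108.744, impact vy=-16.935
  bounce: vy ← 0.9·16.935 = 15.241

1 4.348 33.311 23.263
2 4.646 26.982 48.119
3 4.181 21.856 70.490
4 3.763 17.703 90.623
5 3.387 14.339 108.744
final: 108.744 15.241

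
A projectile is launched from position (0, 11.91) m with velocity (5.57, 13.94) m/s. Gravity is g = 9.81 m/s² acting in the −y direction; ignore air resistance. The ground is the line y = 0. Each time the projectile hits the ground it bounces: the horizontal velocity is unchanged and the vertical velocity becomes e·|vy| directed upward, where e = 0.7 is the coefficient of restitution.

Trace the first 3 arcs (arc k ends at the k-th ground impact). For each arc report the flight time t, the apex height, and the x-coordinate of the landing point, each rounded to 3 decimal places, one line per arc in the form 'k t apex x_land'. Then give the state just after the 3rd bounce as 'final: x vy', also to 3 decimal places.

Arc 1: start y=11.910, vy=13.940 → t=3.530, apex=21.814, x_land=19.661, impact vy=-20.688
  bounce: vy ← 0.7·20.688 = 14.482
Arc 2: start y=0.000, vy=14.482 → t=2.952, apex=10.689, x_land=36.106, impact vy=-14.482
  bounce: vy ← 0.7·14.482 = 10.137
Arc 3: start y=0.000, vy=10.137 → t=2.067, apex=5.238, x_land=47.618, impact vy=-10.137
  bounce: vy ← 0.7·10.137 = 7.096

1 3.530 21.814 19.661
2 2.952 10.689 36.106
3 2.067 5.238 47.618
final: 47.618 7.096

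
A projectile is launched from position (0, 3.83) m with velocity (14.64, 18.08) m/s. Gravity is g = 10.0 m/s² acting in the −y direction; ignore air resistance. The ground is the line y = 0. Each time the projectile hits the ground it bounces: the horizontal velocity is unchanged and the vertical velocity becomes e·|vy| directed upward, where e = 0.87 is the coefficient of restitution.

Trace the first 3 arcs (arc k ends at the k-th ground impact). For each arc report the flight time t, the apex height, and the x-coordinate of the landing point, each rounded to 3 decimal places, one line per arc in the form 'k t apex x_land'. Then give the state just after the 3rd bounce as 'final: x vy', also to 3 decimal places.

Arc 1: start y=3.830, vy=18.080 → t=3.817, apex=20.174, x_land=55.876, impact vy=-20.087
  bounce: vy ← 0.87·20.087 = 17.476
Arc 2: start y=0.000, vy=17.476 → t=3.495, apex=15.270, x_land=107.045, impact vy=-17.476
  bounce: vy ← 0.87·17.476 = 15.204
Arc 3: start y=0.000, vy=15.204 → t=3.041, apex=11.558, x_land=151.562, impact vy=-15.204
  bounce: vy ← 0.87·15.204 = 13.227

1 3.817 20.174 55.876
2 3.495 15.270 107.045
3 3.041 11.558 151.562
final: 151.562 13.227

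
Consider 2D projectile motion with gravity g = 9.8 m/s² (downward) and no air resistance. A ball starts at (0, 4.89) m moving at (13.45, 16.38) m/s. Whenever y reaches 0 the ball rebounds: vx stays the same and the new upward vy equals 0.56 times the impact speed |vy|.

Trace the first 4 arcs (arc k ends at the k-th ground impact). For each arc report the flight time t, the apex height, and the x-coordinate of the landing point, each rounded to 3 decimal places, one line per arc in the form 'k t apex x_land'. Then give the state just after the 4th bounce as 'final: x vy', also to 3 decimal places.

Arc 1: start y=4.890, vy=16.380 → t=3.619, apex=18.579, x_land=48.671, impact vy=-19.083
  bounce: vy ← 0.56·19.083 = 10.686
Arc 2: start y=0.000, vy=10.686 → t=2.181, apex=5.826, x_land=78.004, impact vy=-10.686
  bounce: vy ← 0.56·10.686 = 5.984
Arc 3: start y=0.000, vy=5.984 → t=1.221, apex=1.827, x_land=94.430, impact vy=-5.984
  bounce: vy ← 0.56·5.984 = 3.351
Arc 4: start y=0.000, vy=3.351 → t=0.684, apex=0.573, x_land=103.629, impact vy=-3.351
  bounce: vy ← 0.56·3.351 = 1.877

1 3.619 18.579 48.671
2 2.181 5.826 78.004
3 1.221 1.827 94.430
4 0.684 0.573 103.629
final: 103.629 1.877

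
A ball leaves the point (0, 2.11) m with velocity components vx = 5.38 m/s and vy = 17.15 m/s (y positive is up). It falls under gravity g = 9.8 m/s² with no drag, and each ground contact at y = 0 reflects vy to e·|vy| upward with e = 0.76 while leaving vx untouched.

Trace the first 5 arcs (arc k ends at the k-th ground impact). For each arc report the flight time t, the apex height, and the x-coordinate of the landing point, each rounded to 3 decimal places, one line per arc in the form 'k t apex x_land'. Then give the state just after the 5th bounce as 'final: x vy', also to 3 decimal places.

Arc 1: start y=2.110, vy=17.150 → t=3.619, apex=17.116, x_land=19.470, impact vy=-18.316
  bounce: vy ← 0.76·18.316 = 13.920
Arc 2: start y=0.000, vy=13.920 → t=2.841, apex=9.886, x_land=34.754, impact vy=-13.920
  bounce: vy ← 0.76·13.920 = 10.579
Arc 3: start y=0.000, vy=10.579 → t=2.159, apex=5.710, x_land=46.370, impact vy=-10.579
  bounce: vy ← 0.76·10.579 = 8.040
Arc 4: start y=0.000, vy=8.040 → t=1.641, apex=3.298, x_land=55.198, impact vy=-8.040
  bounce: vy ← 0.76·8.040 = 6.111
Arc 5: start y=0.000, vy=6.111 → t=1.247, apex=1.905, x_land=61.907, impact vy=-6.111
  bounce: vy ← 0.76·6.111 = 4.644

1 3.619 17.116 19.470
2 2.841 9.886 34.754
3 2.159 5.710 46.370
4 1.641 3.298 55.198
5 1.247 1.905 61.907
final: 61.907 4.644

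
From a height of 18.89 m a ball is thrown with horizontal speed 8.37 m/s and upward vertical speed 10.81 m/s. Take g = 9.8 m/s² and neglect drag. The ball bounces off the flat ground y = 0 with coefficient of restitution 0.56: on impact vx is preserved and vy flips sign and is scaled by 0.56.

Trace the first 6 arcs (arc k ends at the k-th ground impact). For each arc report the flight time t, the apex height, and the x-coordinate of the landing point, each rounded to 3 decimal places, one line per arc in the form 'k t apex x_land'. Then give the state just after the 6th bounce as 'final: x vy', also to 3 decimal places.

1 3.355 24.852 28.082
2 2.522 7.794 49.194
3 1.413 2.444 61.017
4 0.791 0.766 67.638
5 0.443 0.240 71.345
6 0.248 0.075 73.422
final: 73.422 0.681

Arc 1: start y=18.890, vy=10.810 → t=3.355, apex=24.852, x_land=28.082, impact vy=-22.070
  bounce: vy ← 0.56·22.070 = 12.359
Arc 2: start y=0.000, vy=12.359 → t=2.522, apex=7.794, x_land=49.194, impact vy=-12.359
  bounce: vy ← 0.56·12.359 = 6.921
Arc 3: start y=0.000, vy=6.921 → t=1.413, apex=2.444, x_land=61.017, impact vy=-6.921
  bounce: vy ← 0.56·6.921 = 3.876
Arc 4: start y=0.000, vy=3.876 → t=0.791, apex=0.766, x_land=67.638, impact vy=-3.876
  bounce: vy ← 0.56·3.876 = 2.171
Arc 5: start y=0.000, vy=2.171 → t=0.443, apex=0.240, x_land=71.345, impact vy=-2.171
  bounce: vy ← 0.56·2.171 = 1.215
Arc 6: start y=0.000, vy=1.215 → t=0.248, apex=0.075, x_land=73.422, impact vy=-1.215
  bounce: vy ← 0.56·1.215 = 0.681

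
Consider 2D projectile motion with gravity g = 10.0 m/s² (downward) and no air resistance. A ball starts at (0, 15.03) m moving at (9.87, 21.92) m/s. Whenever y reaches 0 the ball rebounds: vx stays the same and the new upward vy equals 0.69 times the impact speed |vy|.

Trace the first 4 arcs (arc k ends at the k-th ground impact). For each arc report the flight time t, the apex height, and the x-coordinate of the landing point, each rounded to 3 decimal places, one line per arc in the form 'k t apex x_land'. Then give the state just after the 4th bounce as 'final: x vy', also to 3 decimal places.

1 4.987 39.054 49.220
2 3.857 18.594 87.286
3 2.661 8.852 113.552
4 1.836 4.215 131.676
final: 131.676 6.335

Arc 1: start y=15.030, vy=21.920 → t=4.987, apex=39.054, x_land=49.220, impact vy=-27.948
  bounce: vy ← 0.69·27.948 = 19.284
Arc 2: start y=0.000, vy=19.284 → t=3.857, apex=18.594, x_land=87.286, impact vy=-19.284
  bounce: vy ← 0.69·19.284 = 13.306
Arc 3: start y=0.000, vy=13.306 → t=2.661, apex=8.852, x_land=113.552, impact vy=-13.306
  bounce: vy ← 0.69·13.306 = 9.181
Arc 4: start y=0.000, vy=9.181 → t=1.836, apex=4.215, x_land=131.676, impact vy=-9.181
  bounce: vy ← 0.69·9.181 = 6.335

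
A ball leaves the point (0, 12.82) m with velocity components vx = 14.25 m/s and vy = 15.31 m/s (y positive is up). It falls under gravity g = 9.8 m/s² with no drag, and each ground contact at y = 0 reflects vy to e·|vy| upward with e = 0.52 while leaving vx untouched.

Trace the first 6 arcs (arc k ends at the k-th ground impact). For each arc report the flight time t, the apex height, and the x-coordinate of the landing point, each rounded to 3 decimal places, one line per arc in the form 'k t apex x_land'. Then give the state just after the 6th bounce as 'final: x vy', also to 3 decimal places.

Arc 1: start y=12.820, vy=15.310 → t=3.811, apex=24.779, x_land=54.307, impact vy=-22.038
  bounce: vy ← 0.52·22.038 = 11.460
Arc 2: start y=0.000, vy=11.460 → t=2.339, apex=6.700, x_land=87.634, impact vy=-11.460
  bounce: vy ← 0.52·11.460 = 5.959
Arc 3: start y=0.000, vy=5.959 → t=1.216, apex=1.812, x_land=104.963, impact vy=-5.959
  bounce: vy ← 0.52·5.959 = 3.099
Arc 4: start y=0.000, vy=3.099 → t=0.632, apex=0.490, x_land=113.975, impact vy=-3.099
  bounce: vy ← 0.52·3.099 = 1.611
Arc 5: start y=0.000, vy=1.611 → t=0.329, apex=0.132, x_land=118.661, impact vy=-1.611
  bounce: vy ← 0.52·1.611 = 0.838
Arc 6: start y=0.000, vy=0.838 → t=0.171, apex=0.036, x_land=121.098, impact vy=-0.838
  bounce: vy ← 0.52·0.838 = 0.436

1 3.811 24.779 54.307
2 2.339 6.700 87.634
3 1.216 1.812 104.963
4 0.632 0.490 113.975
5 0.329 0.132 118.661
6 0.171 0.036 121.098
final: 121.098 0.436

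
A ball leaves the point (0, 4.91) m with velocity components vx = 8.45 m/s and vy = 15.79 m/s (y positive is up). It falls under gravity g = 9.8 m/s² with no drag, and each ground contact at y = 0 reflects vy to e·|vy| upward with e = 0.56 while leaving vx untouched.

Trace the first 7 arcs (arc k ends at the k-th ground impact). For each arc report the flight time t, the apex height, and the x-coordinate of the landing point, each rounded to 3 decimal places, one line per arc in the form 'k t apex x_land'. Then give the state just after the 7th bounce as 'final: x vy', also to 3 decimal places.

Arc 1: start y=4.910, vy=15.790 → t=3.508, apex=17.631, x_land=29.643, impact vy=-18.589
  bounce: vy ← 0.56·18.589 = 10.410
Arc 2: start y=0.000, vy=10.410 → t=2.124, apex=5.529, x_land=47.595, impact vy=-10.410
  bounce: vy ← 0.56·10.410 = 5.830
Arc 3: start y=0.000, vy=5.830 → t=1.190, apex=1.734, x_land=57.648, impact vy=-5.830
  bounce: vy ← 0.56·5.830 = 3.265
Arc 4: start y=0.000, vy=3.265 → t=0.666, apex=0.544, x_land=63.278, impact vy=-3.265
  bounce: vy ← 0.56·3.265 = 1.828
Arc 5: start y=0.000, vy=1.828 → t=0.373, apex=0.171, x_land=66.431, impact vy=-1.828
  bounce: vy ← 0.56·1.828 = 1.024
Arc 6: start y=0.000, vy=1.024 → t=0.209, apex=0.053, x_land=68.196, impact vy=-1.024
  bounce: vy ← 0.56·1.024 = 0.573
Arc 7: start y=0.000, vy=0.573 → t=0.117, apex=0.017, x_land=69.185, impact vy=-0.573
  bounce: vy ← 0.56·0.573 = 0.321

1 3.508 17.631 29.643
2 2.124 5.529 47.595
3 1.190 1.734 57.648
4 0.666 0.544 63.278
5 0.373 0.171 66.431
6 0.209 0.053 68.196
7 0.117 0.017 69.185
final: 69.185 0.321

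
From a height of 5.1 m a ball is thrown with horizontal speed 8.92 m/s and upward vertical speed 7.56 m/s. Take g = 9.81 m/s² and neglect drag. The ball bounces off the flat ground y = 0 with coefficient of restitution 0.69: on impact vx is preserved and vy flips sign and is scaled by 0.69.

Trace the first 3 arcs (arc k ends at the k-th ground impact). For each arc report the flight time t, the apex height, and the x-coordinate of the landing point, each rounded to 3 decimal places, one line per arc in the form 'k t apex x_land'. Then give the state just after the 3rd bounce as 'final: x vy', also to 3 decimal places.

Arc 1: start y=5.100, vy=7.560 → t=2.049, apex=8.013, x_land=18.275, impact vy=-12.539
  bounce: vy ← 0.69·12.539 = 8.652
Arc 2: start y=0.000, vy=8.652 → t=1.764, apex=3.815, x_land=34.009, impact vy=-8.652
  bounce: vy ← 0.69·8.652 = 5.970
Arc 3: start y=0.000, vy=5.970 → t=1.217, apex=1.816, x_land=44.865, impact vy=-5.970
  bounce: vy ← 0.69·5.970 = 4.119

1 2.049 8.013 18.275
2 1.764 3.815 34.009
3 1.217 1.816 44.865
final: 44.865 4.119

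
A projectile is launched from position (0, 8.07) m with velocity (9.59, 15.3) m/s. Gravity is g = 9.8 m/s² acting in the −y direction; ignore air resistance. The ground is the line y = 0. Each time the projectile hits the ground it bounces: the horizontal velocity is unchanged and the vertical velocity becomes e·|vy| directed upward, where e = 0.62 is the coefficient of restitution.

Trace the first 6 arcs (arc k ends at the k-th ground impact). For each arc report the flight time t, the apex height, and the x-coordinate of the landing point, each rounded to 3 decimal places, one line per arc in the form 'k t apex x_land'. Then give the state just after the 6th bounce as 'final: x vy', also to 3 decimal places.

1 3.582 20.013 34.353
2 2.506 7.693 58.386
3 1.554 2.957 73.286
4 0.963 1.137 82.524
5 0.597 0.437 88.252
6 0.370 0.168 91.803
final: 91.803 1.125

Arc 1: start y=8.070, vy=15.300 → t=3.582, apex=20.013, x_land=34.353, impact vy=-19.806
  bounce: vy ← 0.62·19.806 = 12.279
Arc 2: start y=0.000, vy=12.279 → t=2.506, apex=7.693, x_land=58.386, impact vy=-12.279
  bounce: vy ← 0.62·12.279 = 7.613
Arc 3: start y=0.000, vy=7.613 → t=1.554, apex=2.957, x_land=73.286, impact vy=-7.613
  bounce: vy ← 0.62·7.613 = 4.720
Arc 4: start y=0.000, vy=4.720 → t=0.963, apex=1.137, x_land=82.524, impact vy=-4.720
  bounce: vy ← 0.62·4.720 = 2.927
Arc 5: start y=0.000, vy=2.927 → t=0.597, apex=0.437, x_land=88.252, impact vy=-2.927
  bounce: vy ← 0.62·2.927 = 1.814
Arc 6: start y=0.000, vy=1.814 → t=0.370, apex=0.168, x_land=91.803, impact vy=-1.814
  bounce: vy ← 0.62·1.814 = 1.125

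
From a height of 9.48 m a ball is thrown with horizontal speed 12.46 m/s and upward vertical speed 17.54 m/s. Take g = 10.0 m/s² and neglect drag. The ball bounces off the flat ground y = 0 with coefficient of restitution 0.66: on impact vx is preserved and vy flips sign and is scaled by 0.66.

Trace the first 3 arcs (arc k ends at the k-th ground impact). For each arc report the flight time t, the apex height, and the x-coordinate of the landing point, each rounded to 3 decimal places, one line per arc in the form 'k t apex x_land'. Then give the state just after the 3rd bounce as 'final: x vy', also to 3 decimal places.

Arc 1: start y=9.480, vy=17.540 → t=3.984, apex=24.863, x_land=49.640, impact vy=-22.299
  bounce: vy ← 0.66·22.299 = 14.717
Arc 2: start y=0.000, vy=14.717 → t=2.943, apex=10.830, x_land=86.315, impact vy=-14.717
  bounce: vy ← 0.66·14.717 = 9.714
Arc 3: start y=0.000, vy=9.714 → t=1.943, apex=4.718, x_land=110.521, impact vy=-9.714
  bounce: vy ← 0.66·9.714 = 6.411

1 3.984 24.863 49.640
2 2.943 10.830 86.315
3 1.943 4.718 110.521
final: 110.521 6.411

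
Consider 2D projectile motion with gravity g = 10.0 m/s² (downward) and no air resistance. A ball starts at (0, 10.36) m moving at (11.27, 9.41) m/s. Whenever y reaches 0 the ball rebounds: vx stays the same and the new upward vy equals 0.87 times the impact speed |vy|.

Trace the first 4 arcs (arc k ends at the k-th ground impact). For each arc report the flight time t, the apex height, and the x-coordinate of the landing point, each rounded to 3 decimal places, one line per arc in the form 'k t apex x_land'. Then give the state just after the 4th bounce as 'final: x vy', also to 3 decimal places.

1 2.661 14.787 29.986
2 2.992 11.193 63.710
3 2.603 8.472 93.050
4 2.265 6.412 118.575
final: 118.575 9.852

Arc 1: start y=10.360, vy=9.410 → t=2.661, apex=14.787, x_land=29.986, impact vy=-17.197
  bounce: vy ← 0.87·17.197 = 14.962
Arc 2: start y=0.000, vy=14.962 → t=2.992, apex=11.193, x_land=63.710, impact vy=-14.962
  bounce: vy ← 0.87·14.962 = 13.017
Arc 3: start y=0.000, vy=13.017 → t=2.603, apex=8.472, x_land=93.050, impact vy=-13.017
  bounce: vy ← 0.87·13.017 = 11.324
Arc 4: start y=0.000, vy=11.324 → t=2.265, apex=6.412, x_land=118.575, impact vy=-11.324
  bounce: vy ← 0.87·11.324 = 9.852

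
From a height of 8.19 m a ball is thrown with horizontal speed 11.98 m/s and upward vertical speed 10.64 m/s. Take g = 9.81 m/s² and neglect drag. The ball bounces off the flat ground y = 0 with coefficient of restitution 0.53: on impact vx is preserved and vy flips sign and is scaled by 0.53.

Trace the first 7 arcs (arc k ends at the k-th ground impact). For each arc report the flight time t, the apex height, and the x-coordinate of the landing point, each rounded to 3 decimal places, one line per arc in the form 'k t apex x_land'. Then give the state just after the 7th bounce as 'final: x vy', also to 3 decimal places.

Arc 1: start y=8.190, vy=10.640 → t=2.772, apex=13.960, x_land=33.204, impact vy=-16.550
  bounce: vy ← 0.53·16.550 = 8.771
Arc 2: start y=0.000, vy=8.771 → t=1.788, apex=3.921, x_land=54.628, impact vy=-8.771
  bounce: vy ← 0.53·8.771 = 4.649
Arc 3: start y=0.000, vy=4.649 → t=0.948, apex=1.102, x_land=65.982, impact vy=-4.649
  bounce: vy ← 0.53·4.649 = 2.464
Arc 4: start y=0.000, vy=2.464 → t=0.502, apex=0.309, x_land=72.000, impact vy=-2.464
  bounce: vy ← 0.53·2.464 = 1.306
Arc 5: start y=0.000, vy=1.306 → t=0.266, apex=0.087, x_land=75.189, impact vy=-1.306
  bounce: vy ← 0.53·1.306 = 0.692
Arc 6: start y=0.000, vy=0.692 → t=0.141, apex=0.024, x_land=76.880, impact vy=-0.692
  bounce: vy ← 0.53·0.692 = 0.367
Arc 7: start y=0.000, vy=0.367 → t=0.075, apex=0.007, x_land=77.776, impact vy=-0.367
  bounce: vy ← 0.53·0.367 = 0.194

1 2.772 13.960 33.204
2 1.788 3.921 54.628
3 0.948 1.102 65.982
4 0.502 0.309 72.000
5 0.266 0.087 75.189
6 0.141 0.024 76.880
7 0.075 0.007 77.776
final: 77.776 0.194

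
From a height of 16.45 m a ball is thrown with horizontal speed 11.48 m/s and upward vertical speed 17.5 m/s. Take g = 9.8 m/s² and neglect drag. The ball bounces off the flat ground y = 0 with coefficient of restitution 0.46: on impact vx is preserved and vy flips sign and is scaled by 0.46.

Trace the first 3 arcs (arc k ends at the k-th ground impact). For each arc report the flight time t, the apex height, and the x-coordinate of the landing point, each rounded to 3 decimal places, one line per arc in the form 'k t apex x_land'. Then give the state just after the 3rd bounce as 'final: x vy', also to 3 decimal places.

Arc 1: start y=16.450, vy=17.500 → t=4.344, apex=32.075, x_land=49.872, impact vy=-25.073
  bounce: vy ← 0.46·25.073 = 11.534
Arc 2: start y=0.000, vy=11.534 → t=2.354, apex=6.787, x_land=76.893, impact vy=-11.534
  bounce: vy ← 0.46·11.534 = 5.306
Arc 3: start y=0.000, vy=5.306 → t=1.083, apex=1.436, x_land=89.323, impact vy=-5.306
  bounce: vy ← 0.46·5.306 = 2.441

1 4.344 32.075 49.872
2 2.354 6.787 76.893
3 1.083 1.436 89.323
final: 89.323 2.441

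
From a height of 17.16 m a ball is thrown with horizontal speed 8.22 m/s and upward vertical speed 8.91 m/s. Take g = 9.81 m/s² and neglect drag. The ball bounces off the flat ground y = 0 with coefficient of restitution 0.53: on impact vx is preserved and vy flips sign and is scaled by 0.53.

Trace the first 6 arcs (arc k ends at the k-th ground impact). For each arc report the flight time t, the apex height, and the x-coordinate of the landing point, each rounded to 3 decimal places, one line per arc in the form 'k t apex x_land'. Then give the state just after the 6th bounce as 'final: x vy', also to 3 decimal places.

1 2.988 21.206 24.558
2 2.204 5.957 42.675
3 1.168 1.673 52.277
4 0.619 0.470 57.366
5 0.328 0.132 60.063
6 0.174 0.037 61.493
final: 61.493 0.452

Arc 1: start y=17.160, vy=8.910 → t=2.988, apex=21.206, x_land=24.558, impact vy=-20.398
  bounce: vy ← 0.53·20.398 = 10.811
Arc 2: start y=0.000, vy=10.811 → t=2.204, apex=5.957, x_land=42.675, impact vy=-10.811
  bounce: vy ← 0.53·10.811 = 5.730
Arc 3: start y=0.000, vy=5.730 → t=1.168, apex=1.673, x_land=52.277, impact vy=-5.730
  bounce: vy ← 0.53·5.730 = 3.037
Arc 4: start y=0.000, vy=3.037 → t=0.619, apex=0.470, x_land=57.366, impact vy=-3.037
  bounce: vy ← 0.53·3.037 = 1.609
Arc 5: start y=0.000, vy=1.609 → t=0.328, apex=0.132, x_land=60.063, impact vy=-1.609
  bounce: vy ← 0.53·1.609 = 0.853
Arc 6: start y=0.000, vy=0.853 → t=0.174, apex=0.037, x_land=61.493, impact vy=-0.853
  bounce: vy ← 0.53·0.853 = 0.452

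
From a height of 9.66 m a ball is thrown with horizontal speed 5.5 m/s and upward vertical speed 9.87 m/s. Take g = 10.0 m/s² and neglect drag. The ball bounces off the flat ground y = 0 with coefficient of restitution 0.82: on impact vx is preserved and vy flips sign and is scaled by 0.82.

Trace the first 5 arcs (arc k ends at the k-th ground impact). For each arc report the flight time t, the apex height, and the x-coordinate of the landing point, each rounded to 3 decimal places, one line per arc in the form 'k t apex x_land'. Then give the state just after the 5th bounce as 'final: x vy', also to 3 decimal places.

1 2.692 14.531 14.805
2 2.796 9.771 30.181
3 2.293 6.570 42.790
4 1.880 4.417 53.130
5 1.542 2.970 61.608
final: 61.608 6.320

Arc 1: start y=9.660, vy=9.870 → t=2.692, apex=14.531, x_land=14.805, impact vy=-17.047
  bounce: vy ← 0.82·17.047 = 13.979
Arc 2: start y=0.000, vy=13.979 → t=2.796, apex=9.771, x_land=30.181, impact vy=-13.979
  bounce: vy ← 0.82·13.979 = 11.463
Arc 3: start y=0.000, vy=11.463 → t=2.293, apex=6.570, x_land=42.790, impact vy=-11.463
  bounce: vy ← 0.82·11.463 = 9.399
Arc 4: start y=0.000, vy=9.399 → t=1.880, apex=4.417, x_land=53.130, impact vy=-9.399
  bounce: vy ← 0.82·9.399 = 7.708
Arc 5: start y=0.000, vy=7.708 → t=1.542, apex=2.970, x_land=61.608, impact vy=-7.708
  bounce: vy ← 0.82·7.708 = 6.320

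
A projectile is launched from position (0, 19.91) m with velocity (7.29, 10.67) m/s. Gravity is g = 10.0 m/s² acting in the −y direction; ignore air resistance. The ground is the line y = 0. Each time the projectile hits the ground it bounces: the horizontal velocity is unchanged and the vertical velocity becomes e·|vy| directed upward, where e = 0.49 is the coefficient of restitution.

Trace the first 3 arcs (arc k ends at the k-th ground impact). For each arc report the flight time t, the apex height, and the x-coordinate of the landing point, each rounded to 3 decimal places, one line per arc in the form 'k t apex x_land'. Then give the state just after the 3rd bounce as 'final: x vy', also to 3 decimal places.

Arc 1: start y=19.910, vy=10.670 → t=3.330, apex=25.602, x_land=24.275, impact vy=-22.628
  bounce: vy ← 0.49·22.628 = 11.088
Arc 2: start y=0.000, vy=11.088 → t=2.218, apex=6.147, x_land=40.441, impact vy=-11.088
  bounce: vy ← 0.49·11.088 = 5.433
Arc 3: start y=0.000, vy=5.433 → t=1.087, apex=1.476, x_land=48.362, impact vy=-5.433
  bounce: vy ← 0.49·5.433 = 2.662

1 3.330 25.602 24.275
2 2.218 6.147 40.441
3 1.087 1.476 48.362
final: 48.362 2.662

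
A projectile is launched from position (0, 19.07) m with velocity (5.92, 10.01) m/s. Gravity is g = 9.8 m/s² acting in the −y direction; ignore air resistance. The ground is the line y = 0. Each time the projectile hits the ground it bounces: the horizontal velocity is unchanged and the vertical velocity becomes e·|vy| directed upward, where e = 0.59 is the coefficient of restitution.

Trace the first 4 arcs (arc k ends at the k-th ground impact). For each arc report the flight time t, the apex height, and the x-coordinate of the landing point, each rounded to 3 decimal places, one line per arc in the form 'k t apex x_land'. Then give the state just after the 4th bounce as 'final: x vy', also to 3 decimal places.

Arc 1: start y=19.070, vy=10.010 → t=3.243, apex=24.182, x_land=19.198, impact vy=-21.771
  bounce: vy ← 0.59·21.771 = 12.845
Arc 2: start y=0.000, vy=12.845 → t=2.621, apex=8.418, x_land=34.717, impact vy=-12.845
  bounce: vy ← 0.59·12.845 = 7.578
Arc 3: start y=0.000, vy=7.578 → t=1.547, apex=2.930, x_land=43.873, impact vy=-7.578
  bounce: vy ← 0.59·7.578 = 4.471
Arc 4: start y=0.000, vy=4.471 → t=0.913, apex=1.020, x_land=49.275, impact vy=-4.471
  bounce: vy ← 0.59·4.471 = 2.638

1 3.243 24.182 19.198
2 2.621 8.418 34.717
3 1.547 2.930 43.873
4 0.913 1.020 49.275
final: 49.275 2.638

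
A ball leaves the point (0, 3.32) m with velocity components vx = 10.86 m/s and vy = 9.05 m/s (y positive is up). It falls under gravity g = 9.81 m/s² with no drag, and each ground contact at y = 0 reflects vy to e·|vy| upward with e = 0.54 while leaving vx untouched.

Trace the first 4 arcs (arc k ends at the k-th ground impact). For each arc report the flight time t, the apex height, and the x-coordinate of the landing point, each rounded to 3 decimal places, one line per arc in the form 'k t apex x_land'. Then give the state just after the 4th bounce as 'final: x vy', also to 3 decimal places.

1 2.159 7.494 23.443
2 1.335 2.185 37.940
3 0.721 0.637 45.769
4 0.389 0.186 49.997
final: 49.997 1.031

Arc 1: start y=3.320, vy=9.050 → t=2.159, apex=7.494, x_land=23.443, impact vy=-12.126
  bounce: vy ← 0.54·12.126 = 6.548
Arc 2: start y=0.000, vy=6.548 → t=1.335, apex=2.185, x_land=37.940, impact vy=-6.548
  bounce: vy ← 0.54·6.548 = 3.536
Arc 3: start y=0.000, vy=3.536 → t=0.721, apex=0.637, x_land=45.769, impact vy=-3.536
  bounce: vy ← 0.54·3.536 = 1.909
Arc 4: start y=0.000, vy=1.909 → t=0.389, apex=0.186, x_land=49.997, impact vy=-1.909
  bounce: vy ← 0.54·1.909 = 1.031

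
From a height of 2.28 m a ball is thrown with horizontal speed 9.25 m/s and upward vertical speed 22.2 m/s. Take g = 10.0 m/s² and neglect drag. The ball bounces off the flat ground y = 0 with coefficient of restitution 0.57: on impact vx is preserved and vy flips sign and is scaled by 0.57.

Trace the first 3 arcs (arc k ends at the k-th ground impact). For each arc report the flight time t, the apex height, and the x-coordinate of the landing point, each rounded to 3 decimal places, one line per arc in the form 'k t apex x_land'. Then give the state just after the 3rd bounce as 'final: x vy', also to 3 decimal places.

1 4.540 26.922 41.999
2 2.645 8.747 66.468
3 1.508 2.842 80.415
final: 80.415 4.297

Arc 1: start y=2.280, vy=22.200 → t=4.540, apex=26.922, x_land=41.999, impact vy=-23.204
  bounce: vy ← 0.57·23.204 = 13.226
Arc 2: start y=0.000, vy=13.226 → t=2.645, apex=8.747, x_land=66.468, impact vy=-13.226
  bounce: vy ← 0.57·13.226 = 7.539
Arc 3: start y=0.000, vy=7.539 → t=1.508, apex=2.842, x_land=80.415, impact vy=-7.539
  bounce: vy ← 0.57·7.539 = 4.297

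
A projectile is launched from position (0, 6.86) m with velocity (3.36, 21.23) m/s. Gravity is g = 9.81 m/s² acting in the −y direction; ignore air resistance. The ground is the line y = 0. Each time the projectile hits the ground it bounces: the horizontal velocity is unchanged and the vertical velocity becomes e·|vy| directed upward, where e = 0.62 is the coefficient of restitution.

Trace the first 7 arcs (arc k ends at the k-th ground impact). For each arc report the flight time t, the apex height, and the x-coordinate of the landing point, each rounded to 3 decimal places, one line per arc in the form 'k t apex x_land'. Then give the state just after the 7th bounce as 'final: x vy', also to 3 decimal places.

Arc 1: start y=6.860, vy=21.230 → t=4.630, apex=29.832, x_land=15.558, impact vy=-24.193
  bounce: vy ← 0.62·24.193 = 15.000
Arc 2: start y=0.000, vy=15.000 → t=3.058, apex=11.467, x_land=25.833, impact vy=-15.000
  bounce: vy ← 0.62·15.000 = 9.300
Arc 3: start y=0.000, vy=9.300 → t=1.896, apex=4.408, x_land=32.203, impact vy=-9.300
  bounce: vy ← 0.62·9.300 = 5.766
Arc 4: start y=0.000, vy=5.766 → t=1.176, apex=1.694, x_land=36.153, impact vy=-5.766
  bounce: vy ← 0.62·5.766 = 3.575
Arc 5: start y=0.000, vy=3.575 → t=0.729, apex=0.651, x_land=38.602, impact vy=-3.575
  bounce: vy ← 0.62·3.575 = 2.216
Arc 6: start y=0.000, vy=2.216 → t=0.452, apex=0.250, x_land=40.120, impact vy=-2.216
  bounce: vy ← 0.62·2.216 = 1.374
Arc 7: start y=0.000, vy=1.374 → t=0.280, apex=0.096, x_land=41.061, impact vy=-1.374
  bounce: vy ← 0.62·1.374 = 0.852

1 4.630 29.832 15.558
2 3.058 11.467 25.833
3 1.896 4.408 32.203
4 1.176 1.694 36.153
5 0.729 0.651 38.602
6 0.452 0.250 40.120
7 0.280 0.096 41.061
final: 41.061 0.852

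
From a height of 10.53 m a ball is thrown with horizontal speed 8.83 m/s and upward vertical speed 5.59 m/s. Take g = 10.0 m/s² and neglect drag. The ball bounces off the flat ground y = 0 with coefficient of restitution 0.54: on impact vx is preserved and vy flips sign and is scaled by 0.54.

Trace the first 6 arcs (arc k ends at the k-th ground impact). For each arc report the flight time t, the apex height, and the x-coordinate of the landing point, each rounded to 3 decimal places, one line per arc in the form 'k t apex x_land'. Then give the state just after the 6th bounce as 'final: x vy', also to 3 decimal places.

Arc 1: start y=10.530, vy=5.590 → t=2.114, apex=12.092, x_land=18.668, impact vy=-15.551
  bounce: vy ← 0.54·15.551 = 8.398
Arc 2: start y=0.000, vy=8.398 → t=1.680, apex=3.526, x_land=33.498, impact vy=-8.398
  bounce: vy ← 0.54·8.398 = 4.535
Arc 3: start y=0.000, vy=4.535 → t=0.907, apex=1.028, x_land=41.507, impact vy=-4.535
  bounce: vy ← 0.54·4.535 = 2.449
Arc 4: start y=0.000, vy=2.449 → t=0.490, apex=0.300, x_land=45.831, impact vy=-2.449
  bounce: vy ← 0.54·2.449 = 1.322
Arc 5: start y=0.000, vy=1.322 → t=0.264, apex=0.087, x_land=48.167, impact vy=-1.322
  bounce: vy ← 0.54·1.322 = 0.714
Arc 6: start y=0.000, vy=0.714 → t=0.143, apex=0.025, x_land=49.428, impact vy=-0.714
  bounce: vy ← 0.54·0.714 = 0.386

1 2.114 12.092 18.668
2 1.680 3.526 33.498
3 0.907 1.028 41.507
4 0.490 0.300 45.831
5 0.264 0.087 48.167
6 0.143 0.025 49.428
final: 49.428 0.386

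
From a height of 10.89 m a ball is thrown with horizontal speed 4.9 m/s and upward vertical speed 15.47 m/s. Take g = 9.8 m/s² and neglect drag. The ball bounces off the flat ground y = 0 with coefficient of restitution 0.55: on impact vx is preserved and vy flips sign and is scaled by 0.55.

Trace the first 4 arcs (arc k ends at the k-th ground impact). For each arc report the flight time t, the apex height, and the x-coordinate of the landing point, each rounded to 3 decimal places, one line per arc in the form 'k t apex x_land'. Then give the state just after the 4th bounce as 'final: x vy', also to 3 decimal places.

1 3.750 23.100 18.374
2 2.388 6.988 30.077
3 1.314 2.114 36.514
4 0.722 0.639 40.054
final: 40.054 1.947

Arc 1: start y=10.890, vy=15.470 → t=3.750, apex=23.100, x_land=18.374, impact vy=-21.278
  bounce: vy ← 0.55·21.278 = 11.703
Arc 2: start y=0.000, vy=11.703 → t=2.388, apex=6.988, x_land=30.077, impact vy=-11.703
  bounce: vy ← 0.55·11.703 = 6.437
Arc 3: start y=0.000, vy=6.437 → t=1.314, apex=2.114, x_land=36.514, impact vy=-6.437
  bounce: vy ← 0.55·6.437 = 3.540
Arc 4: start y=0.000, vy=3.540 → t=0.722, apex=0.639, x_land=40.054, impact vy=-3.540
  bounce: vy ← 0.55·3.540 = 1.947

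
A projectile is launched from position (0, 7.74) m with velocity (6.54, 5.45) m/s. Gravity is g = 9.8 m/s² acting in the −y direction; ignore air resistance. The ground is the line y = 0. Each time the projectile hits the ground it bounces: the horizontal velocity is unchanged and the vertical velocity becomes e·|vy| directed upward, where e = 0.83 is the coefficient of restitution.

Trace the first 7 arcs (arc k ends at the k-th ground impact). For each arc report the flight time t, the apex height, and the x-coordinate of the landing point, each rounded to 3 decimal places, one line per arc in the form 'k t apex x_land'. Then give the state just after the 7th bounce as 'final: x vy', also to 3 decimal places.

Arc 1: start y=7.740, vy=5.450 → t=1.930, apex=9.255, x_land=12.625, impact vy=-13.469
  bounce: vy ← 0.83·13.469 = 11.179
Arc 2: start y=0.000, vy=11.179 → t=2.281, apex=6.376, x_land=27.546, impact vy=-11.179
  bounce: vy ← 0.83·11.179 = 9.279
Arc 3: start y=0.000, vy=9.279 → t=1.894, apex=4.392, x_land=39.930, impact vy=-9.279
  bounce: vy ← 0.83·9.279 = 7.701
Arc 4: start y=0.000, vy=7.701 → t=1.572, apex=3.026, x_land=50.209, impact vy=-7.701
  bounce: vy ← 0.83·7.701 = 6.392
Arc 5: start y=0.000, vy=6.392 → t=1.304, apex=2.085, x_land=58.740, impact vy=-6.392
  bounce: vy ← 0.83·6.392 = 5.305
Arc 6: start y=0.000, vy=5.305 → t=1.083, apex=1.436, x_land=65.821, impact vy=-5.305
  bounce: vy ← 0.83·5.305 = 4.403
Arc 7: start y=0.000, vy=4.403 → t=0.899, apex=0.989, x_land=71.699, impact vy=-4.403
  bounce: vy ← 0.83·4.403 = 3.655

1 1.930 9.255 12.625
2 2.281 6.376 27.546
3 1.894 4.392 39.930
4 1.572 3.026 50.209
5 1.304 2.085 58.740
6 1.083 1.436 65.821
7 0.899 0.989 71.699
final: 71.699 3.655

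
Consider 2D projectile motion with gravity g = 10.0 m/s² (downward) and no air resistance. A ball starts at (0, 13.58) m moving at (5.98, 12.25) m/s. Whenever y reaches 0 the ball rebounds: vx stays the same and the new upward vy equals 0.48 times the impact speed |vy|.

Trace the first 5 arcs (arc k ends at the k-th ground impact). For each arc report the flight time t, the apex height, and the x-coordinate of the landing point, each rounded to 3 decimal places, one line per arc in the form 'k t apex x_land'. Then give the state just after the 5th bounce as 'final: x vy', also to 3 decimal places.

1 3.278 21.083 19.605
2 1.971 4.858 31.393
3 0.946 1.119 37.052
4 0.454 0.258 39.768
5 0.218 0.059 41.072
final: 41.072 0.523

Arc 1: start y=13.580, vy=12.250 → t=3.278, apex=21.083, x_land=19.605, impact vy=-20.534
  bounce: vy ← 0.48·20.534 = 9.857
Arc 2: start y=0.000, vy=9.857 → t=1.971, apex=4.858, x_land=31.393, impact vy=-9.857
  bounce: vy ← 0.48·9.857 = 4.731
Arc 3: start y=0.000, vy=4.731 → t=0.946, apex=1.119, x_land=37.052, impact vy=-4.731
  bounce: vy ← 0.48·4.731 = 2.271
Arc 4: start y=0.000, vy=2.271 → t=0.454, apex=0.258, x_land=39.768, impact vy=-2.271
  bounce: vy ← 0.48·2.271 = 1.090
Arc 5: start y=0.000, vy=1.090 → t=0.218, apex=0.059, x_land=41.072, impact vy=-1.090
  bounce: vy ← 0.48·1.090 = 0.523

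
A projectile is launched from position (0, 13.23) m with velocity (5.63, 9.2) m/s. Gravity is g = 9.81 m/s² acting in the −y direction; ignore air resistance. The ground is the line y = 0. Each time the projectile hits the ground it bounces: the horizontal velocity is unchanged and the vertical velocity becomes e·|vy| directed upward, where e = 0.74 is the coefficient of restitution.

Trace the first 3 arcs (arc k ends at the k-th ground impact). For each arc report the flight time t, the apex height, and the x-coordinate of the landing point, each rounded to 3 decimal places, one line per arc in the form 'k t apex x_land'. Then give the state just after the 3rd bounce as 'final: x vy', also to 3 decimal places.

Arc 1: start y=13.230, vy=9.200 → t=2.829, apex=17.544, x_land=15.928, impact vy=-18.553
  bounce: vy ← 0.74·18.553 = 13.729
Arc 2: start y=0.000, vy=13.729 → t=2.799, apex=9.607, x_land=31.686, impact vy=-13.729
  bounce: vy ← 0.74·13.729 = 10.160
Arc 3: start y=0.000, vy=10.160 → t=2.071, apex=5.261, x_land=43.347, impact vy=-10.160
  bounce: vy ← 0.74·10.160 = 7.518

1 2.829 17.544 15.928
2 2.799 9.607 31.686
3 2.071 5.261 43.347
final: 43.347 7.518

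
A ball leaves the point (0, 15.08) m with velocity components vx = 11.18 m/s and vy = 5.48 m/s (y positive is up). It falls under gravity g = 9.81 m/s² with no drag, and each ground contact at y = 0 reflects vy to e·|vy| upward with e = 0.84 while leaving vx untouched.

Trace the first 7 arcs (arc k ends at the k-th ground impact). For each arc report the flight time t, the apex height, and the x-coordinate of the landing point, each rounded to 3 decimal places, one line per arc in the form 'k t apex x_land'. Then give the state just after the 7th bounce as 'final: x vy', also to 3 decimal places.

Arc 1: start y=15.080, vy=5.480 → t=2.399, apex=16.611, x_land=26.819, impact vy=-18.053
  bounce: vy ← 0.84·18.053 = 15.164
Arc 2: start y=0.000, vy=15.164 → t=3.092, apex=11.720, x_land=61.383, impact vy=-15.164
  bounce: vy ← 0.84·15.164 = 12.738
Arc 3: start y=0.000, vy=12.738 → t=2.597, apex=8.270, x_land=90.417, impact vy=-12.738
  bounce: vy ← 0.84·12.738 = 10.700
Arc 4: start y=0.000, vy=10.700 → t=2.181, apex=5.835, x_land=114.805, impact vy=-10.700
  bounce: vy ← 0.84·10.700 = 8.988
Arc 5: start y=0.000, vy=8.988 → t=1.832, apex=4.117, x_land=135.292, impact vy=-8.988
  bounce: vy ← 0.84·8.988 = 7.550
Arc 6: start y=0.000, vy=7.550 → t=1.539, apex=2.905, x_land=152.500, impact vy=-7.550
  bounce: vy ← 0.84·7.550 = 6.342
Arc 7: start y=0.000, vy=6.342 → t=1.293, apex=2.050, x_land=166.955, impact vy=-6.342
  bounce: vy ← 0.84·6.342 = 5.327

1 2.399 16.611 26.819
2 3.092 11.720 61.383
3 2.597 8.270 90.417
4 2.181 5.835 114.805
5 1.832 4.117 135.292
6 1.539 2.905 152.500
7 1.293 2.050 166.955
final: 166.955 5.327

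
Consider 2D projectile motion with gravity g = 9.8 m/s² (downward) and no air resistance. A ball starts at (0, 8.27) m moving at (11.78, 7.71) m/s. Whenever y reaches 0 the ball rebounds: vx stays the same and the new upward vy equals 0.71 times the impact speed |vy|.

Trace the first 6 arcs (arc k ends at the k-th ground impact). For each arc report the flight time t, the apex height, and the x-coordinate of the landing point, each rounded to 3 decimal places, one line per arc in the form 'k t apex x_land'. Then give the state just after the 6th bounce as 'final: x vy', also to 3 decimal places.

Arc 1: start y=8.270, vy=7.710 → t=2.306, apex=11.303, x_land=27.159, impact vy=-14.884
  bounce: vy ← 0.71·14.884 = 10.568
Arc 2: start y=0.000, vy=10.568 → t=2.157, apex=5.698, x_land=52.565, impact vy=-10.568
  bounce: vy ← 0.71·10.568 = 7.503
Arc 3: start y=0.000, vy=7.503 → t=1.531, apex=2.872, x_land=70.603, impact vy=-7.503
  bounce: vy ← 0.71·7.503 = 5.327
Arc 4: start y=0.000, vy=5.327 → t=1.087, apex=1.448, x_land=83.410, impact vy=-5.327
  bounce: vy ← 0.71·5.327 = 3.782
Arc 5: start y=0.000, vy=3.782 → t=0.772, apex=0.730, x_land=92.503, impact vy=-3.782
  bounce: vy ← 0.71·3.782 = 2.685
Arc 6: start y=0.000, vy=2.685 → t=0.548, apex=0.368, x_land=98.959, impact vy=-2.685
  bounce: vy ← 0.71·2.685 = 1.907

1 2.306 11.303 27.159
2 2.157 5.698 52.565
3 1.531 2.872 70.603
4 1.087 1.448 83.410
5 0.772 0.730 92.503
6 0.548 0.368 98.959
final: 98.959 1.907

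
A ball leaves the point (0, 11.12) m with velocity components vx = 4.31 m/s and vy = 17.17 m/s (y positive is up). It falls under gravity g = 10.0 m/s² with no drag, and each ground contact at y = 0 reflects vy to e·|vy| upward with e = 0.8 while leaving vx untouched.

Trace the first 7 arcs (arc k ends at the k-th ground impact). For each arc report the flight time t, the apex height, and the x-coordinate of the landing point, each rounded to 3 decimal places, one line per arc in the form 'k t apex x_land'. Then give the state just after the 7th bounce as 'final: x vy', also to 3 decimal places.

Arc 1: start y=11.120, vy=17.170 → t=3.991, apex=25.860, x_land=17.202, impact vy=-22.742
  bounce: vy ← 0.8·22.742 = 18.194
Arc 2: start y=0.000, vy=18.194 → t=3.639, apex=16.551, x_land=32.885, impact vy=-18.194
  bounce: vy ← 0.8·18.194 = 14.555
Arc 3: start y=0.000, vy=14.555 → t=2.911, apex=10.592, x_land=45.432, impact vy=-14.555
  bounce: vy ← 0.8·14.555 = 11.644
Arc 4: start y=0.000, vy=11.644 → t=2.329, apex=6.779, x_land=55.469, impact vy=-11.644
  bounce: vy ← 0.8·11.644 = 9.315
Arc 5: start y=0.000, vy=9.315 → t=1.863, apex=4.339, x_land=63.499, impact vy=-9.315
  bounce: vy ← 0.8·9.315 = 7.452
Arc 6: start y=0.000, vy=7.452 → t=1.490, apex=2.777, x_land=69.922, impact vy=-7.452
  bounce: vy ← 0.8·7.452 = 5.962
Arc 7: start y=0.000, vy=5.962 → t=1.192, apex=1.777, x_land=75.061, impact vy=-5.962
  bounce: vy ← 0.8·5.962 = 4.769

1 3.991 25.860 17.202
2 3.639 16.551 32.885
3 2.911 10.592 45.432
4 2.329 6.779 55.469
5 1.863 4.339 63.499
6 1.490 2.777 69.922
7 1.192 1.777 75.061
final: 75.061 4.769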